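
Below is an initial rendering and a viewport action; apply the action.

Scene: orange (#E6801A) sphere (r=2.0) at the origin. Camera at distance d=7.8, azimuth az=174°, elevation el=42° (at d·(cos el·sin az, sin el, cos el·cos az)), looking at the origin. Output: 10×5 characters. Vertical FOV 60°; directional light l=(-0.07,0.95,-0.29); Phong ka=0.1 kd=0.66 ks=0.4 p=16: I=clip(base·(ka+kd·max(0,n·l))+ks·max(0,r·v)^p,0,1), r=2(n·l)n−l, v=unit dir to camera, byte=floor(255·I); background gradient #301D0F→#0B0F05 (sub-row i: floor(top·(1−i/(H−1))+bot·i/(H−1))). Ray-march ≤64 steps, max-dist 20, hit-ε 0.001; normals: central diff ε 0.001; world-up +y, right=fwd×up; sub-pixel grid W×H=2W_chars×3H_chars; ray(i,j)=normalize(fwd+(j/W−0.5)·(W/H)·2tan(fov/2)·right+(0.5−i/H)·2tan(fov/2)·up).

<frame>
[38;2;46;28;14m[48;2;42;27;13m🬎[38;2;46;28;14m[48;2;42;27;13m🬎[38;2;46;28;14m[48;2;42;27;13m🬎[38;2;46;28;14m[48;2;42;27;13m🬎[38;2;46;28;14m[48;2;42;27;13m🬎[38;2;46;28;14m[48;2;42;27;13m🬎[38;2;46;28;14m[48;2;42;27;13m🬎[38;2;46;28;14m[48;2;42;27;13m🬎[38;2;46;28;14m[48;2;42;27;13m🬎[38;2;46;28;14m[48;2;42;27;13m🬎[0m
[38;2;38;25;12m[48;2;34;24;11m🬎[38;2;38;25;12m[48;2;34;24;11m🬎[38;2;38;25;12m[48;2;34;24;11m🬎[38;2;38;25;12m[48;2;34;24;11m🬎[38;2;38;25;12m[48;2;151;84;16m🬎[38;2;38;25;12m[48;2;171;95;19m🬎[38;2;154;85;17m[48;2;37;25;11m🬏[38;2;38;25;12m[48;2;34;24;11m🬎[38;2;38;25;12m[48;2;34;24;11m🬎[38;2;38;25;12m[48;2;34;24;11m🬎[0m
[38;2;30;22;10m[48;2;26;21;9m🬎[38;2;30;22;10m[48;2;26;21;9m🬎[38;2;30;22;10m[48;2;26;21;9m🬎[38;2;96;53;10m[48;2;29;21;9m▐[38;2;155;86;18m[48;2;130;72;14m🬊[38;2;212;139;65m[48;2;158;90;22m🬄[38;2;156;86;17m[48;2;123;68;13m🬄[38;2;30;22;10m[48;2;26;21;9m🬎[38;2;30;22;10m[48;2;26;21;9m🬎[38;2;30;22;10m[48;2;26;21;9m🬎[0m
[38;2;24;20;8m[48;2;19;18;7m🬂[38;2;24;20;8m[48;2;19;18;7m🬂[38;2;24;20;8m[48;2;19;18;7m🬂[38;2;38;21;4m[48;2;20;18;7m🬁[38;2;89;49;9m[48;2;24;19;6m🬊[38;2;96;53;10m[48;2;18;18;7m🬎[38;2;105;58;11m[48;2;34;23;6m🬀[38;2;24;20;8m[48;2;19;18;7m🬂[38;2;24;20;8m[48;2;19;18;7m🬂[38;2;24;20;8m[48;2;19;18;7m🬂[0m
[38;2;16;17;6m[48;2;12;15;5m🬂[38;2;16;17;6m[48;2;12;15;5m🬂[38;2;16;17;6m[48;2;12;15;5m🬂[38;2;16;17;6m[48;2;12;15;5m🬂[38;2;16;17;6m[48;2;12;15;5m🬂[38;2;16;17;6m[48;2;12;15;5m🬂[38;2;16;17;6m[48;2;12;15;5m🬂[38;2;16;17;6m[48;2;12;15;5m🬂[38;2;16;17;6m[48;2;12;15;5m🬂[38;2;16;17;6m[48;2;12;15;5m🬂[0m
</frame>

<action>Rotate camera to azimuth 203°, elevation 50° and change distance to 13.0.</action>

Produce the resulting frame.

<frame>
[38;2;46;28;14m[48;2;42;27;13m🬎[38;2;46;28;14m[48;2;42;27;13m🬎[38;2;46;28;14m[48;2;42;27;13m🬎[38;2;46;28;14m[48;2;42;27;13m🬎[38;2;46;28;14m[48;2;42;27;13m🬎[38;2;46;28;14m[48;2;42;27;13m🬎[38;2;46;28;14m[48;2;42;27;13m🬎[38;2;46;28;14m[48;2;42;27;13m🬎[38;2;46;28;14m[48;2;42;27;13m🬎[38;2;46;28;14m[48;2;42;27;13m🬎[0m
[38;2;38;25;12m[48;2;34;24;11m🬎[38;2;38;25;12m[48;2;34;24;11m🬎[38;2;38;25;12m[48;2;34;24;11m🬎[38;2;38;25;12m[48;2;34;24;11m🬎[38;2;38;25;12m[48;2;34;24;11m🬎[38;2;38;25;12m[48;2;34;24;11m🬎[38;2;38;25;12m[48;2;34;24;11m🬎[38;2;38;25;12m[48;2;34;24;11m🬎[38;2;38;25;12m[48;2;34;24;11m🬎[38;2;38;25;12m[48;2;34;24;11m🬎[0m
[38;2;30;22;10m[48;2;26;21;9m🬎[38;2;30;22;10m[48;2;26;21;9m🬎[38;2;30;22;10m[48;2;26;21;9m🬎[38;2;30;22;10m[48;2;26;21;9m🬎[38;2;146;81;16m[48;2;29;21;9m▐[38;2;255;185;109m[48;2;146;81;16m🬃[38;2;30;22;10m[48;2;26;21;9m🬎[38;2;30;22;10m[48;2;26;21;9m🬎[38;2;30;22;10m[48;2;26;21;9m🬎[38;2;30;22;10m[48;2;26;21;9m🬎[0m
[38;2;24;20;8m[48;2;19;18;7m🬂[38;2;24;20;8m[48;2;19;18;7m🬂[38;2;24;20;8m[48;2;19;18;7m🬂[38;2;24;20;8m[48;2;19;18;7m🬂[38;2;65;36;7m[48;2;20;18;7m🬁[38;2;73;40;7m[48;2;19;18;7m🬂[38;2;24;20;8m[48;2;19;18;7m🬂[38;2;24;20;8m[48;2;19;18;7m🬂[38;2;24;20;8m[48;2;19;18;7m🬂[38;2;24;20;8m[48;2;19;18;7m🬂[0m
[38;2;16;17;6m[48;2;12;15;5m🬂[38;2;16;17;6m[48;2;12;15;5m🬂[38;2;16;17;6m[48;2;12;15;5m🬂[38;2;16;17;6m[48;2;12;15;5m🬂[38;2;16;17;6m[48;2;12;15;5m🬂[38;2;16;17;6m[48;2;12;15;5m🬂[38;2;16;17;6m[48;2;12;15;5m🬂[38;2;16;17;6m[48;2;12;15;5m🬂[38;2;16;17;6m[48;2;12;15;5m🬂[38;2;16;17;6m[48;2;12;15;5m🬂[0m
</frame>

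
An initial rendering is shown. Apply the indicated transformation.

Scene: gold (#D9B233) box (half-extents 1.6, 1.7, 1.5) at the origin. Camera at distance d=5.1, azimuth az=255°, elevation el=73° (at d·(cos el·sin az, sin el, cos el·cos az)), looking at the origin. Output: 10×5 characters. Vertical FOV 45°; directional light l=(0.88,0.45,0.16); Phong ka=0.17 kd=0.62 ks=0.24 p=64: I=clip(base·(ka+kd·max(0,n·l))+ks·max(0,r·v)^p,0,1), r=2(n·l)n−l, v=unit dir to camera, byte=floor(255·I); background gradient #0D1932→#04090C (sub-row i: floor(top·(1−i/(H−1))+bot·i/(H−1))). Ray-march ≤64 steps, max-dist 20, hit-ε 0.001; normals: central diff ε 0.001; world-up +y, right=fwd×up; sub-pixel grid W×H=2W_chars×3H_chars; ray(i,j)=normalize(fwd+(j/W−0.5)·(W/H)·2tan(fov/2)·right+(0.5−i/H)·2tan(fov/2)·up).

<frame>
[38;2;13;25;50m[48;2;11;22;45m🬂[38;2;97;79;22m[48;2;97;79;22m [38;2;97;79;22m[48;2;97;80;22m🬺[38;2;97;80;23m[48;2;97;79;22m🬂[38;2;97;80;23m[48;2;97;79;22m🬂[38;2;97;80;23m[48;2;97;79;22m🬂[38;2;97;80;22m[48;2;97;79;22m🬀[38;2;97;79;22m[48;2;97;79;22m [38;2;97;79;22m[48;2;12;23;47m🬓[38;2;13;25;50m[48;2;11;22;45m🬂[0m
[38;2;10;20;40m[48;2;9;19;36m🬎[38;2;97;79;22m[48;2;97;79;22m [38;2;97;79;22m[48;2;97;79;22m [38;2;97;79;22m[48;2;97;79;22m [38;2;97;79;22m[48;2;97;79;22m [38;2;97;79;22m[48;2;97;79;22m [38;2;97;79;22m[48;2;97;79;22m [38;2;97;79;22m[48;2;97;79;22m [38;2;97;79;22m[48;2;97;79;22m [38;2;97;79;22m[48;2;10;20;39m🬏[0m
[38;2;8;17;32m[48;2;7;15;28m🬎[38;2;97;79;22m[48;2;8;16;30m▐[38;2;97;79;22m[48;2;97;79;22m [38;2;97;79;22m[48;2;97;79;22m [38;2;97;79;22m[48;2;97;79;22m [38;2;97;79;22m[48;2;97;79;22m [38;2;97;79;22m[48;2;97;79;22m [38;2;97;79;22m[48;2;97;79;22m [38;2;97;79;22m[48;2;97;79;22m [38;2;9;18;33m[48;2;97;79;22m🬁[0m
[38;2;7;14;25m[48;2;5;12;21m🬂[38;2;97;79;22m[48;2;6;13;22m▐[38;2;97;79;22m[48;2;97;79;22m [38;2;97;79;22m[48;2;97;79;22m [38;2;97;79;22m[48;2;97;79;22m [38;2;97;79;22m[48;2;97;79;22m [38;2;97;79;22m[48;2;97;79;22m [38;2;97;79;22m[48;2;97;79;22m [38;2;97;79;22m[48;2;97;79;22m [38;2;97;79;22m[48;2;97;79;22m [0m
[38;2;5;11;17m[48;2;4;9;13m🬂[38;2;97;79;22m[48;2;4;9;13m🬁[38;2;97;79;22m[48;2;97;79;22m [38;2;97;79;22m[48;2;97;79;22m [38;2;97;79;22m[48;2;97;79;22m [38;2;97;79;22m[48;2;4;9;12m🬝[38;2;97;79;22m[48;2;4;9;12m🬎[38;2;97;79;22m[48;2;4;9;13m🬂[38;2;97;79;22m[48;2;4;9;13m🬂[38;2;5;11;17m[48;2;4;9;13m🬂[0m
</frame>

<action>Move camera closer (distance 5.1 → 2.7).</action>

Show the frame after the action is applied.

<frame>
[38;2;97;79;22m[48;2;97;79;22m [38;2;97;79;22m[48;2;97;79;22m [38;2;97;79;22m[48;2;97;80;22m🬺[38;2;97;80;23m[48;2;97;79;22m🬂[38;2;97;80;23m[48;2;97;79;22m🬂[38;2;97;80;23m[48;2;97;79;22m🬂[38;2;97;80;22m[48;2;97;79;22m🬀[38;2;97;79;22m[48;2;97;79;22m [38;2;97;79;22m[48;2;97;79;22m [38;2;97;79;22m[48;2;97;79;22m [0m
[38;2;97;79;22m[48;2;97;79;22m [38;2;97;79;22m[48;2;97;79;22m [38;2;97;79;22m[48;2;97;79;22m [38;2;97;79;22m[48;2;97;79;22m [38;2;97;79;22m[48;2;97;79;22m [38;2;97;79;22m[48;2;97;79;22m [38;2;97;79;22m[48;2;97;79;22m [38;2;97;79;22m[48;2;97;79;22m [38;2;97;79;22m[48;2;97;79;22m [38;2;97;79;22m[48;2;97;79;22m [0m
[38;2;97;79;22m[48;2;97;79;22m [38;2;97;79;22m[48;2;97;79;22m [38;2;97;79;22m[48;2;97;79;22m [38;2;97;79;22m[48;2;97;79;22m [38;2;97;79;22m[48;2;97;79;22m [38;2;97;79;22m[48;2;97;79;22m [38;2;97;79;22m[48;2;97;79;22m [38;2;97;79;22m[48;2;97;79;22m [38;2;97;79;22m[48;2;97;79;22m [38;2;97;79;22m[48;2;97;79;22m [0m
[38;2;97;79;22m[48;2;97;79;22m [38;2;97;79;22m[48;2;97;79;22m [38;2;97;79;22m[48;2;97;79;22m [38;2;97;79;22m[48;2;97;79;22m [38;2;97;79;22m[48;2;97;79;22m [38;2;97;79;22m[48;2;97;79;22m [38;2;97;79;22m[48;2;97;79;22m [38;2;97;79;22m[48;2;97;79;22m [38;2;97;79;22m[48;2;97;79;22m [38;2;97;79;22m[48;2;97;79;22m [0m
[38;2;97;79;22m[48;2;97;79;22m [38;2;97;79;22m[48;2;97;79;22m [38;2;97;79;22m[48;2;97;79;22m [38;2;97;79;22m[48;2;97;79;22m [38;2;97;79;22m[48;2;97;79;22m [38;2;97;79;22m[48;2;97;79;22m [38;2;97;79;22m[48;2;97;79;22m [38;2;97;79;22m[48;2;97;79;22m [38;2;97;79;22m[48;2;97;79;22m [38;2;97;79;22m[48;2;97;79;22m [0m
</frame>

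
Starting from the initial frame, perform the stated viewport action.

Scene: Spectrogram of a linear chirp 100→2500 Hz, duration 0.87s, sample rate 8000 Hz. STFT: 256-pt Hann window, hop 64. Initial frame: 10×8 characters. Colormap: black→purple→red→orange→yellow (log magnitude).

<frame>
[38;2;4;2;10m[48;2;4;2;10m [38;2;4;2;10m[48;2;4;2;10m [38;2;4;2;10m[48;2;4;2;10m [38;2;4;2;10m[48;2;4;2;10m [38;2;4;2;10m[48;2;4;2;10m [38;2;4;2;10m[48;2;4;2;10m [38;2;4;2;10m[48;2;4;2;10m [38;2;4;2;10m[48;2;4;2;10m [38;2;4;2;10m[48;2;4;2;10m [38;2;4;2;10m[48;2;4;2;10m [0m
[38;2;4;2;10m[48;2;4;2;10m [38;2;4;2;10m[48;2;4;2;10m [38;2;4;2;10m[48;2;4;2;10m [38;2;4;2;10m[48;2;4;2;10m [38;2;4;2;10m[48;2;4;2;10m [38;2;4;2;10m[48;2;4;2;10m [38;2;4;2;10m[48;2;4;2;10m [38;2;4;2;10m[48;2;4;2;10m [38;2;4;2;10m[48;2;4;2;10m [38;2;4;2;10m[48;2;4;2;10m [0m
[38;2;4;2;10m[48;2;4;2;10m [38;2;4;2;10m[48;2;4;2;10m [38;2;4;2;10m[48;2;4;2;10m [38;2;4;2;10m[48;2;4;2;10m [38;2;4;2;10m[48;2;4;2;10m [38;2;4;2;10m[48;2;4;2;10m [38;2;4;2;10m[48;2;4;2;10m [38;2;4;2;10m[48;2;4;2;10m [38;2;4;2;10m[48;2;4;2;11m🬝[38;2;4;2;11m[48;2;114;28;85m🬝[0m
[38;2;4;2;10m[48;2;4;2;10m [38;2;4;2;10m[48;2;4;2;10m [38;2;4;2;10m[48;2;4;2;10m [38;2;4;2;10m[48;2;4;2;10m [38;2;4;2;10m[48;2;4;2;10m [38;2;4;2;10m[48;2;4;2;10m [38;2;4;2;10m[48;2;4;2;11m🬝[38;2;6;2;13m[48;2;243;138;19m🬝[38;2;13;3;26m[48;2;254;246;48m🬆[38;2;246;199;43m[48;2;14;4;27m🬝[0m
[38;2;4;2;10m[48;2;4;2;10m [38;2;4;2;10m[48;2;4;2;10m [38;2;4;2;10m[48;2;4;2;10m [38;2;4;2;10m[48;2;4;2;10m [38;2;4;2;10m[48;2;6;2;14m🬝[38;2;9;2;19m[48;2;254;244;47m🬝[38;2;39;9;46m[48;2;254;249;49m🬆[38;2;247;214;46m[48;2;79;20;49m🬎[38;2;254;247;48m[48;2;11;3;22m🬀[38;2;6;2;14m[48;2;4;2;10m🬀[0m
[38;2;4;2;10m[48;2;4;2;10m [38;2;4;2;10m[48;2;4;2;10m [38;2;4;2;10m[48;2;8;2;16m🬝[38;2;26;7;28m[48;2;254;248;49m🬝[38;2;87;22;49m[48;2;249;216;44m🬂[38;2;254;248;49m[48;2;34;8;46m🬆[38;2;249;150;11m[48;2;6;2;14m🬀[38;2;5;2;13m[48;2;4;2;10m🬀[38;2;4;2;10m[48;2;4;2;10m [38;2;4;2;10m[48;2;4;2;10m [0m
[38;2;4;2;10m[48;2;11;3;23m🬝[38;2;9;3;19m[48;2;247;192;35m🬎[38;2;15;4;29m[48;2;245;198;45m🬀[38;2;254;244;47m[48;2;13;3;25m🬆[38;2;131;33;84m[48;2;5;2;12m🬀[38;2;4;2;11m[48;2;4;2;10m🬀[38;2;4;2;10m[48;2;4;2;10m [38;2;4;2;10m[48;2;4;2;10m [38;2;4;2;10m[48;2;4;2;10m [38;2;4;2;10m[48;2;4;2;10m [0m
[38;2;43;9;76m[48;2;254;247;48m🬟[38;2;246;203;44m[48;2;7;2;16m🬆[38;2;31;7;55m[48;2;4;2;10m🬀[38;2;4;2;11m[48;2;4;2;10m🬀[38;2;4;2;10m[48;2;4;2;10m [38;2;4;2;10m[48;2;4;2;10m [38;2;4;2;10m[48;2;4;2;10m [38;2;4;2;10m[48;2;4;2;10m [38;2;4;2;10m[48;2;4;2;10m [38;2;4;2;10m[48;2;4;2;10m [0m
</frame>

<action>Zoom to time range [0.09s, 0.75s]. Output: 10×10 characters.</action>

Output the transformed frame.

<frame>
[38;2;4;2;10m[48;2;4;2;10m [38;2;4;2;10m[48;2;4;2;10m [38;2;4;2;10m[48;2;4;2;10m [38;2;4;2;10m[48;2;4;2;10m [38;2;4;2;10m[48;2;4;2;10m [38;2;4;2;10m[48;2;4;2;10m [38;2;4;2;10m[48;2;4;2;10m [38;2;4;2;10m[48;2;4;2;10m [38;2;4;2;10m[48;2;4;2;10m [38;2;4;2;10m[48;2;4;2;10m [0m
[38;2;4;2;10m[48;2;4;2;10m [38;2;4;2;10m[48;2;4;2;10m [38;2;4;2;10m[48;2;4;2;10m [38;2;4;2;10m[48;2;4;2;10m [38;2;4;2;10m[48;2;4;2;10m [38;2;4;2;10m[48;2;4;2;10m [38;2;4;2;10m[48;2;4;2;10m [38;2;4;2;10m[48;2;4;2;10m [38;2;4;2;10m[48;2;4;2;10m [38;2;4;2;10m[48;2;4;2;10m [0m
[38;2;4;2;10m[48;2;4;2;10m [38;2;4;2;10m[48;2;4;2;10m [38;2;4;2;10m[48;2;4;2;10m [38;2;4;2;10m[48;2;4;2;10m [38;2;4;2;10m[48;2;4;2;10m [38;2;4;2;10m[48;2;4;2;10m [38;2;4;2;10m[48;2;4;2;10m [38;2;4;2;10m[48;2;4;2;10m [38;2;4;2;10m[48;2;4;2;10m [38;2;4;2;10m[48;2;4;2;10m [0m
[38;2;4;2;10m[48;2;4;2;10m [38;2;4;2;10m[48;2;4;2;10m [38;2;4;2;10m[48;2;4;2;10m [38;2;4;2;10m[48;2;4;2;10m [38;2;4;2;10m[48;2;4;2;10m [38;2;4;2;10m[48;2;4;2;10m [38;2;4;2;10m[48;2;4;2;10m [38;2;4;2;10m[48;2;4;2;10m [38;2;4;2;10m[48;2;4;2;10m [38;2;4;2;10m[48;2;4;2;11m🬝[0m
[38;2;4;2;10m[48;2;4;2;10m [38;2;4;2;10m[48;2;4;2;10m [38;2;4;2;10m[48;2;4;2;10m [38;2;4;2;10m[48;2;4;2;10m [38;2;4;2;10m[48;2;4;2;10m [38;2;4;2;10m[48;2;4;2;10m [38;2;4;2;10m[48;2;4;2;10m [38;2;4;2;10m[48;2;5;2;12m🬝[38;2;5;2;13m[48;2;101;25;86m🬝[38;2;8;2;17m[48;2;238;187;56m🬆[0m
[38;2;4;2;10m[48;2;4;2;10m [38;2;4;2;10m[48;2;4;2;10m [38;2;4;2;10m[48;2;4;2;10m [38;2;4;2;10m[48;2;4;2;10m [38;2;4;2;10m[48;2;4;2;10m [38;2;4;2;10m[48;2;6;2;13m🬝[38;2;6;2;15m[48;2;209;71;66m🬝[38;2;25;6;45m[48;2;254;246;48m🬆[38;2;250;206;36m[48;2;22;5;40m🬝[38;2;238;172;49m[48;2;20;5;32m🬂[0m
[38;2;4;2;10m[48;2;4;2;10m [38;2;4;2;10m[48;2;4;2;10m [38;2;4;2;10m[48;2;4;2;11m🬝[38;2;4;2;10m[48;2;12;3;23m🬝[38;2;41;10;37m[48;2;254;244;47m🬝[38;2;61;15;54m[48;2;251;220;41m🬂[38;2;245;208;50m[48;2;32;7;53m🬎[38;2;254;244;47m[48;2;34;9;30m🬀[38;2;12;3;23m[48;2;4;2;10m🬀[38;2;4;2;10m[48;2;4;2;10m [0m
[38;2;4;2;10m[48;2;4;2;11m🬝[38;2;5;2;12m[48;2;37;9;66m🬝[38;2;8;2;18m[48;2;240;184;48m🬆[38;2;71;17;63m[48;2;253;227;40m🬟[38;2;254;245;47m[48;2;21;5;38m🬆[38;2;205;62;72m[48;2;8;2;17m🬀[38;2;6;2;13m[48;2;4;2;10m🬀[38;2;4;2;10m[48;2;4;2;10m [38;2;4;2;10m[48;2;4;2;10m [38;2;4;2;10m[48;2;4;2;10m [0m
[38;2;13;3;25m[48;2;253;223;38m🬆[38;2;254;245;47m[48;2;104;26;80m🬜[38;2;236;168;51m[48;2;8;2;16m🬆[38;2;29;7;52m[48;2;5;2;12m🬀[38;2;5;2;12m[48;2;4;2;10m🬀[38;2;4;2;10m[48;2;4;2;10m [38;2;4;2;10m[48;2;4;2;10m [38;2;4;2;10m[48;2;4;2;10m [38;2;4;2;10m[48;2;4;2;10m [38;2;4;2;10m[48;2;4;2;10m [0m
[38;2;254;233;43m[48;2;29;7;32m🬀[38;2;12;3;23m[48;2;4;2;10m🬀[38;2;4;2;10m[48;2;4;2;10m [38;2;4;2;10m[48;2;4;2;10m [38;2;4;2;10m[48;2;4;2;10m [38;2;4;2;10m[48;2;4;2;10m [38;2;4;2;10m[48;2;4;2;10m [38;2;4;2;10m[48;2;4;2;10m [38;2;4;2;10m[48;2;4;2;10m [38;2;4;2;10m[48;2;4;2;10m [0m
</frame>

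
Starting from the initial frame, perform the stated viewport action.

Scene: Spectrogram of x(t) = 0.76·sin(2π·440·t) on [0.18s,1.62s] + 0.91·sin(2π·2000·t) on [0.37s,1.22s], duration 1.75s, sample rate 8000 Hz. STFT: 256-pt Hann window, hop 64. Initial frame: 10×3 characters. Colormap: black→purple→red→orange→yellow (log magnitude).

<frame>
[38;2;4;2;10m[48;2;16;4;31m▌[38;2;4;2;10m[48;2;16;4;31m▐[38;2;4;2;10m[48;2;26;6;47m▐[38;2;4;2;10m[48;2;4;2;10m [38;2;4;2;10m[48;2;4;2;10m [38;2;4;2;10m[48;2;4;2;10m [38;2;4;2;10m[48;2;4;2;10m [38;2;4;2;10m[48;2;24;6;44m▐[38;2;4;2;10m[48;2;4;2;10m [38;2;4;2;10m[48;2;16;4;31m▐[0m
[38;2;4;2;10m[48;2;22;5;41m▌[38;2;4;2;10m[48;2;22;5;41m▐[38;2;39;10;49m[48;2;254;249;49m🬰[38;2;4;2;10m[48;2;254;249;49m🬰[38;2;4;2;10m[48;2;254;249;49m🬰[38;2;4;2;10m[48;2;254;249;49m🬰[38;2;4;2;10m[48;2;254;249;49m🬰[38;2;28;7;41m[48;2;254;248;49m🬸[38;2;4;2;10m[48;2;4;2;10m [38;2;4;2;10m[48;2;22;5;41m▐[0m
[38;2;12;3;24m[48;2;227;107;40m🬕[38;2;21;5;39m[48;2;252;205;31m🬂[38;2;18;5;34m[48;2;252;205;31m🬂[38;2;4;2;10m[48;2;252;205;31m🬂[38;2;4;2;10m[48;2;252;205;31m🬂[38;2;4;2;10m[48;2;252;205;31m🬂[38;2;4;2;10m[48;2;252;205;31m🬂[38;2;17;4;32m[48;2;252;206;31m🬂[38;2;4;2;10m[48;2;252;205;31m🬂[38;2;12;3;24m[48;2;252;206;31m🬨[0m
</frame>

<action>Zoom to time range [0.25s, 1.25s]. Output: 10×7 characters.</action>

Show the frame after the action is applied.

<frame>
[38;2;4;2;10m[48;2;4;2;10m [38;2;4;2;10m[48;2;22;5;40m▐[38;2;4;2;10m[48;2;4;2;10m [38;2;4;2;10m[48;2;4;2;10m [38;2;4;2;10m[48;2;4;2;10m [38;2;4;2;10m[48;2;4;2;10m [38;2;4;2;10m[48;2;4;2;10m [38;2;4;2;10m[48;2;4;2;10m [38;2;4;2;10m[48;2;4;2;10m [38;2;4;2;10m[48;2;21;5;39m▌[0m
[38;2;4;2;10m[48;2;4;2;10m [38;2;4;2;10m[48;2;26;6;47m▐[38;2;4;2;10m[48;2;4;2;10m [38;2;4;2;10m[48;2;4;2;10m [38;2;4;2;10m[48;2;4;2;10m [38;2;4;2;10m[48;2;4;2;10m [38;2;4;2;10m[48;2;4;2;10m [38;2;4;2;10m[48;2;4;2;10m [38;2;4;2;10m[48;2;4;2;10m [38;2;4;2;10m[48;2;25;6;46m▌[0m
[38;2;4;2;10m[48;2;4;2;10m [38;2;4;2;10m[48;2;43;10;73m▐[38;2;4;2;10m[48;2;4;2;10m [38;2;4;2;10m[48;2;4;2;10m [38;2;4;2;10m[48;2;4;2;10m [38;2;4;2;10m[48;2;4;2;10m [38;2;4;2;10m[48;2;4;2;10m [38;2;4;2;10m[48;2;4;2;10m [38;2;4;2;10m[48;2;4;2;10m [38;2;4;2;10m[48;2;41;9;72m▌[0m
[38;2;4;2;10m[48;2;4;2;10m [38;2;83;21;46m[48;2;254;249;49m🬰[38;2;4;2;11m[48;2;254;249;49m🬰[38;2;4;2;11m[48;2;254;249;49m🬰[38;2;4;2;11m[48;2;254;249;49m🬰[38;2;4;2;11m[48;2;254;249;49m🬰[38;2;4;2;11m[48;2;254;249;49m🬰[38;2;4;2;11m[48;2;254;249;49m🬰[38;2;4;2;11m[48;2;254;249;49m🬰[38;2;79;20;47m[48;2;254;249;49m🬰[0m
[38;2;4;2;10m[48;2;4;2;10m [38;2;43;10;73m[48;2;4;2;10m▌[38;2;4;2;10m[48;2;4;2;10m [38;2;4;2;10m[48;2;4;2;10m [38;2;4;2;10m[48;2;4;2;10m [38;2;4;2;10m[48;2;4;2;10m [38;2;4;2;10m[48;2;4;2;10m [38;2;4;2;10m[48;2;4;2;10m [38;2;4;2;10m[48;2;4;2;10m [38;2;4;2;10m[48;2;41;9;72m▌[0m
[38;2;4;2;10m[48;2;5;2;13m🬎[38;2;26;6;47m[48;2;4;2;11m▌[38;2;4;2;10m[48;2;5;2;13m🬎[38;2;4;2;10m[48;2;5;2;13m🬎[38;2;4;2;10m[48;2;5;2;13m🬎[38;2;4;2;10m[48;2;5;2;13m🬎[38;2;4;2;10m[48;2;5;2;13m🬎[38;2;4;2;10m[48;2;5;2;13m🬎[38;2;4;2;10m[48;2;5;2;13m🬎[38;2;4;2;11m[48;2;25;6;46m▌[0m
[38;2;254;232;42m[48;2;13;4;26m🬂[38;2;254;232;42m[48;2;20;5;38m🬂[38;2;254;232;42m[48;2;13;4;26m🬂[38;2;254;232;42m[48;2;13;4;26m🬂[38;2;254;232;42m[48;2;13;4;26m🬂[38;2;254;232;42m[48;2;13;4;26m🬂[38;2;254;232;42m[48;2;13;4;26m🬂[38;2;254;232;42m[48;2;13;4;26m🬂[38;2;254;232;42m[48;2;13;4;26m🬂[38;2;254;232;42m[48;2;20;5;36m🬂[0m
</frame>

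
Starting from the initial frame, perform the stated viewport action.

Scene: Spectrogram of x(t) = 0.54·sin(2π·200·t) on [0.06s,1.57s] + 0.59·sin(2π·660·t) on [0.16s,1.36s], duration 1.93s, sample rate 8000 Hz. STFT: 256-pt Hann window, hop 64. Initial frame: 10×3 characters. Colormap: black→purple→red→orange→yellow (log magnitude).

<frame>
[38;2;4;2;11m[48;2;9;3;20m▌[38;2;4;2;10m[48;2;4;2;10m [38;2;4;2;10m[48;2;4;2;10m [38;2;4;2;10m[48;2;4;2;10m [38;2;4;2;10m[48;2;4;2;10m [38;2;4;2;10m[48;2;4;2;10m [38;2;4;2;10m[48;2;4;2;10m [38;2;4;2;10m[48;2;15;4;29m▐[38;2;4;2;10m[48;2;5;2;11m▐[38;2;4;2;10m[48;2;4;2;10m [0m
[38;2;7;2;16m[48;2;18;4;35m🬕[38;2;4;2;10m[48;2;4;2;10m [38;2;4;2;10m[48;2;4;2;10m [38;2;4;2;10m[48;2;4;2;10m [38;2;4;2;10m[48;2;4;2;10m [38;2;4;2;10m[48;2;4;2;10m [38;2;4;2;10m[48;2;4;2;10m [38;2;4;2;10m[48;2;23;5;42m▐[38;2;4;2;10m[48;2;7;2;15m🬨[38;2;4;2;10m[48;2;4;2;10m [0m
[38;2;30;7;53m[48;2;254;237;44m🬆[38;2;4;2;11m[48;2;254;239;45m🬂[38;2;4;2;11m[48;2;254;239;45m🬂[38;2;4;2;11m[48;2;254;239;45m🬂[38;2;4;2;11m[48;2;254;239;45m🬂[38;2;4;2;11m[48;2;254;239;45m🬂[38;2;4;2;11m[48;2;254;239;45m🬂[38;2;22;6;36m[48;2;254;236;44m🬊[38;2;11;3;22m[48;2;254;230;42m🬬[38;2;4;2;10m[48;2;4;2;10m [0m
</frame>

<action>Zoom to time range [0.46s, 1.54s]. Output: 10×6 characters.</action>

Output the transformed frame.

<frame>
[38;2;4;2;10m[48;2;4;2;10m [38;2;4;2;10m[48;2;4;2;10m [38;2;4;2;10m[48;2;4;2;10m [38;2;4;2;10m[48;2;4;2;10m [38;2;4;2;10m[48;2;4;2;10m [38;2;4;2;10m[48;2;4;2;10m [38;2;4;2;10m[48;2;4;2;10m [38;2;4;2;10m[48;2;4;2;10m [38;2;13;4;26m[48;2;14;4;26m🬝[38;2;4;2;10m[48;2;4;2;10m [0m
[38;2;4;2;10m[48;2;4;2;10m [38;2;4;2;10m[48;2;4;2;10m [38;2;4;2;10m[48;2;4;2;10m [38;2;4;2;10m[48;2;4;2;10m [38;2;4;2;10m[48;2;4;2;10m [38;2;4;2;10m[48;2;4;2;10m [38;2;4;2;10m[48;2;4;2;10m [38;2;4;2;10m[48;2;4;2;10m [38;2;14;4;27m[48;2;15;4;28m🬎[38;2;4;2;10m[48;2;4;2;10m [0m
[38;2;4;2;10m[48;2;4;2;10m [38;2;4;2;10m[48;2;4;2;10m [38;2;4;2;10m[48;2;4;2;10m [38;2;4;2;10m[48;2;4;2;10m [38;2;4;2;10m[48;2;4;2;10m [38;2;4;2;10m[48;2;4;2;10m [38;2;4;2;10m[48;2;4;2;10m [38;2;4;2;10m[48;2;4;2;10m [38;2;16;4;30m[48;2;18;4;33m🬎[38;2;4;2;10m[48;2;4;2;10m [0m
[38;2;4;2;10m[48;2;4;2;10m [38;2;4;2;10m[48;2;4;2;10m [38;2;4;2;10m[48;2;4;2;10m [38;2;4;2;10m[48;2;4;2;10m [38;2;4;2;10m[48;2;4;2;10m [38;2;4;2;10m[48;2;4;2;10m [38;2;4;2;10m[48;2;4;2;10m [38;2;4;2;10m[48;2;4;2;10m [38;2;21;5;38m[48;2;26;6;47m🬎[38;2;4;2;10m[48;2;4;2;10m [0m
[38;2;4;2;10m[48;2;252;196;28m🬎[38;2;4;2;10m[48;2;252;196;28m🬎[38;2;4;2;10m[48;2;252;196;28m🬎[38;2;4;2;10m[48;2;252;196;28m🬎[38;2;4;2;10m[48;2;252;196;28m🬎[38;2;4;2;10m[48;2;252;196;28m🬎[38;2;4;2;10m[48;2;252;196;28m🬎[38;2;4;2;10m[48;2;252;196;28m🬎[38;2;41;9;72m[48;2;239;151;35m🬎[38;2;4;2;10m[48;2;4;2;10m [0m
[38;2;254;239;45m[48;2;174;45;81m🬰[38;2;254;239;45m[48;2;174;44;81m🬰[38;2;254;239;45m[48;2;174;45;81m🬰[38;2;254;239;45m[48;2;174;44;81m🬰[38;2;254;239;45m[48;2;174;45;81m🬰[38;2;254;239;45m[48;2;174;44;81m🬰[38;2;254;239;45m[48;2;174;45;81m🬰[38;2;254;239;45m[48;2;174;45;81m🬰[38;2;254;236;44m[48;2;200;69;66m🬮[38;2;89;23;46m[48;2;254;230;42m🬎[0m
</frame>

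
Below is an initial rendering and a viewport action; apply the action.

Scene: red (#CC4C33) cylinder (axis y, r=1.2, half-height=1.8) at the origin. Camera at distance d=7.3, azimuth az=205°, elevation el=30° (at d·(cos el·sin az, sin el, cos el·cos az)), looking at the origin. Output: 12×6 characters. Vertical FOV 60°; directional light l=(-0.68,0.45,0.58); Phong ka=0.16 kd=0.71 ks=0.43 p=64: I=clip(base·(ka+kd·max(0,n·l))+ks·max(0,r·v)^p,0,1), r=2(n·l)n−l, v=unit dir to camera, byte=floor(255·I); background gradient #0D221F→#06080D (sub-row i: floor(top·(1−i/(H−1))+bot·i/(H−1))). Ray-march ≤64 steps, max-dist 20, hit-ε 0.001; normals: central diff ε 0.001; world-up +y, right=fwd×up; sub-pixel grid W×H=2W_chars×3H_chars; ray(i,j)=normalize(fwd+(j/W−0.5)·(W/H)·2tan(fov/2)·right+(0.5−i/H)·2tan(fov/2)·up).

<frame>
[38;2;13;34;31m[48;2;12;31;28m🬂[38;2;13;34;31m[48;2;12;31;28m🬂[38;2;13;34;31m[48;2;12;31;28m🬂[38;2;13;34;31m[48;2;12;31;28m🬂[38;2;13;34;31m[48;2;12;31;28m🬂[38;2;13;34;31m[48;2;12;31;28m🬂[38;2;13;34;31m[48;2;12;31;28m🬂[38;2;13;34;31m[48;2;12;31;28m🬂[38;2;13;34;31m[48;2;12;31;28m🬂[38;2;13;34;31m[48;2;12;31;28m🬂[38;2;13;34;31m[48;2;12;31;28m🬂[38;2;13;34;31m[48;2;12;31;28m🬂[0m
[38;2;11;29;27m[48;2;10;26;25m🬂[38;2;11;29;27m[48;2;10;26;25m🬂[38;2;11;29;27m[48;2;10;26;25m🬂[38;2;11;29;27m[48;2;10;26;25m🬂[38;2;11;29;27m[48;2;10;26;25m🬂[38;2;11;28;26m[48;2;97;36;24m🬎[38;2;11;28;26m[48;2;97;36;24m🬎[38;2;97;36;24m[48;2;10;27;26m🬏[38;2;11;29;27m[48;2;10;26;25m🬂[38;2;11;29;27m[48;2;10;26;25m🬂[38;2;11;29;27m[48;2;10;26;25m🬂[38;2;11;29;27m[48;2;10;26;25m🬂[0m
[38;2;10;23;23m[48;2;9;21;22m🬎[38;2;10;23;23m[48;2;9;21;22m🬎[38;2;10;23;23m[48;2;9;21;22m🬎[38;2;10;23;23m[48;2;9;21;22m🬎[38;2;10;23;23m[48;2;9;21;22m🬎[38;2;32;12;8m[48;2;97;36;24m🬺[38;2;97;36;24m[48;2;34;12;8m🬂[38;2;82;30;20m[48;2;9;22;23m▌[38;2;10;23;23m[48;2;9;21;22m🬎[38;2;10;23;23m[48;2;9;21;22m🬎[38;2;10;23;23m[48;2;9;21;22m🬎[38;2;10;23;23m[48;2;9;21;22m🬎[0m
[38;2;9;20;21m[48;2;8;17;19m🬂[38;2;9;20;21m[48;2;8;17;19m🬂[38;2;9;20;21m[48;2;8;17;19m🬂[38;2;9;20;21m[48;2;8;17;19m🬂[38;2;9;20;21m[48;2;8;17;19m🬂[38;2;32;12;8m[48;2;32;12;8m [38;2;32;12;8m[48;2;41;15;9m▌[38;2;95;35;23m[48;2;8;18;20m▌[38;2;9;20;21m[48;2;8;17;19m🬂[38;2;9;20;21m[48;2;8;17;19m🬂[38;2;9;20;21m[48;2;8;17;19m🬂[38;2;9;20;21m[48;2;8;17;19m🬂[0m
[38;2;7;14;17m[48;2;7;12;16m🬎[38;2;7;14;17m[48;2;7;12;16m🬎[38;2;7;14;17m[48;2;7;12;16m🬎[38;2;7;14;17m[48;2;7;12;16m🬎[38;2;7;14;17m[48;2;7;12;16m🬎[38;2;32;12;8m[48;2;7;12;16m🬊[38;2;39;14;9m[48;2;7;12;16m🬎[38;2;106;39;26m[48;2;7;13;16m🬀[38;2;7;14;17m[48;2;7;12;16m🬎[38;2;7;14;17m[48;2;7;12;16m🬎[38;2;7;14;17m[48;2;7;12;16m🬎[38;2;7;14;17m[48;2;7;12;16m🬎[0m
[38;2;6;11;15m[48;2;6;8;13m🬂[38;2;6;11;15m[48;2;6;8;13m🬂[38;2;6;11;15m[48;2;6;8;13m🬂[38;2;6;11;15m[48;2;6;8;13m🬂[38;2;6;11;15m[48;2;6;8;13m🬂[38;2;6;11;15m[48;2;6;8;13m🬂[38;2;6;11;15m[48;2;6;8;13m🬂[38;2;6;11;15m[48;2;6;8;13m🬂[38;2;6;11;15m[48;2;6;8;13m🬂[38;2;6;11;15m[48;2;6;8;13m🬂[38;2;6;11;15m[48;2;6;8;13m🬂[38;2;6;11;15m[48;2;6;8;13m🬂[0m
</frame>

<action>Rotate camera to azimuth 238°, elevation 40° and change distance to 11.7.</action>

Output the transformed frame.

<frame>
[38;2;13;34;31m[48;2;12;31;28m🬂[38;2;13;34;31m[48;2;12;31;28m🬂[38;2;13;34;31m[48;2;12;31;28m🬂[38;2;13;34;31m[48;2;12;31;28m🬂[38;2;13;34;31m[48;2;12;31;28m🬂[38;2;13;34;31m[48;2;12;31;28m🬂[38;2;13;34;31m[48;2;12;31;28m🬂[38;2;13;34;31m[48;2;12;31;28m🬂[38;2;13;34;31m[48;2;12;31;28m🬂[38;2;13;34;31m[48;2;12;31;28m🬂[38;2;13;34;31m[48;2;12;31;28m🬂[38;2;13;34;31m[48;2;12;31;28m🬂[0m
[38;2;11;29;27m[48;2;10;26;25m🬂[38;2;11;29;27m[48;2;10;26;25m🬂[38;2;11;29;27m[48;2;10;26;25m🬂[38;2;11;29;27m[48;2;10;26;25m🬂[38;2;11;29;27m[48;2;10;26;25m🬂[38;2;11;29;27m[48;2;10;26;25m🬂[38;2;11;29;27m[48;2;10;26;25m🬂[38;2;11;29;27m[48;2;10;26;25m🬂[38;2;11;29;27m[48;2;10;26;25m🬂[38;2;11;29;27m[48;2;10;26;25m🬂[38;2;11;29;27m[48;2;10;26;25m🬂[38;2;11;29;27m[48;2;10;26;25m🬂[0m
[38;2;10;23;23m[48;2;9;21;22m🬎[38;2;10;23;23m[48;2;9;21;22m🬎[38;2;10;23;23m[48;2;9;21;22m🬎[38;2;10;23;23m[48;2;9;21;22m🬎[38;2;10;23;23m[48;2;9;21;22m🬎[38;2;97;36;24m[48;2;14;20;20m🬇[38;2;10;24;24m[48;2;105;39;26m🬂[38;2;10;23;23m[48;2;9;21;22m🬎[38;2;10;23;23m[48;2;9;21;22m🬎[38;2;10;23;23m[48;2;9;21;22m🬎[38;2;10;23;23m[48;2;9;21;22m🬎[38;2;10;23;23m[48;2;9;21;22m🬎[0m
[38;2;9;20;21m[48;2;8;17;19m🬂[38;2;9;20;21m[48;2;8;17;19m🬂[38;2;9;20;21m[48;2;8;17;19m🬂[38;2;9;20;21m[48;2;8;17;19m🬂[38;2;9;20;21m[48;2;8;17;19m🬂[38;2;8;18;20m[48;2;32;12;8m▌[38;2;71;26;17m[48;2;136;50;34m▌[38;2;9;20;21m[48;2;8;17;19m🬂[38;2;9;20;21m[48;2;8;17;19m🬂[38;2;9;20;21m[48;2;8;17;19m🬂[38;2;9;20;21m[48;2;8;17;19m🬂[38;2;9;20;21m[48;2;8;17;19m🬂[0m
[38;2;7;14;17m[48;2;7;12;16m🬎[38;2;7;14;17m[48;2;7;12;16m🬎[38;2;7;14;17m[48;2;7;12;16m🬎[38;2;7;14;17m[48;2;7;12;16m🬎[38;2;7;14;17m[48;2;7;12;16m🬎[38;2;7;14;17m[48;2;7;12;16m🬎[38;2;7;14;17m[48;2;7;12;16m🬎[38;2;7;14;17m[48;2;7;12;16m🬎[38;2;7;14;17m[48;2;7;12;16m🬎[38;2;7;14;17m[48;2;7;12;16m🬎[38;2;7;14;17m[48;2;7;12;16m🬎[38;2;7;14;17m[48;2;7;12;16m🬎[0m
[38;2;6;11;15m[48;2;6;8;13m🬂[38;2;6;11;15m[48;2;6;8;13m🬂[38;2;6;11;15m[48;2;6;8;13m🬂[38;2;6;11;15m[48;2;6;8;13m🬂[38;2;6;11;15m[48;2;6;8;13m🬂[38;2;6;11;15m[48;2;6;8;13m🬂[38;2;6;11;15m[48;2;6;8;13m🬂[38;2;6;11;15m[48;2;6;8;13m🬂[38;2;6;11;15m[48;2;6;8;13m🬂[38;2;6;11;15m[48;2;6;8;13m🬂[38;2;6;11;15m[48;2;6;8;13m🬂[38;2;6;11;15m[48;2;6;8;13m🬂[0m
</frame>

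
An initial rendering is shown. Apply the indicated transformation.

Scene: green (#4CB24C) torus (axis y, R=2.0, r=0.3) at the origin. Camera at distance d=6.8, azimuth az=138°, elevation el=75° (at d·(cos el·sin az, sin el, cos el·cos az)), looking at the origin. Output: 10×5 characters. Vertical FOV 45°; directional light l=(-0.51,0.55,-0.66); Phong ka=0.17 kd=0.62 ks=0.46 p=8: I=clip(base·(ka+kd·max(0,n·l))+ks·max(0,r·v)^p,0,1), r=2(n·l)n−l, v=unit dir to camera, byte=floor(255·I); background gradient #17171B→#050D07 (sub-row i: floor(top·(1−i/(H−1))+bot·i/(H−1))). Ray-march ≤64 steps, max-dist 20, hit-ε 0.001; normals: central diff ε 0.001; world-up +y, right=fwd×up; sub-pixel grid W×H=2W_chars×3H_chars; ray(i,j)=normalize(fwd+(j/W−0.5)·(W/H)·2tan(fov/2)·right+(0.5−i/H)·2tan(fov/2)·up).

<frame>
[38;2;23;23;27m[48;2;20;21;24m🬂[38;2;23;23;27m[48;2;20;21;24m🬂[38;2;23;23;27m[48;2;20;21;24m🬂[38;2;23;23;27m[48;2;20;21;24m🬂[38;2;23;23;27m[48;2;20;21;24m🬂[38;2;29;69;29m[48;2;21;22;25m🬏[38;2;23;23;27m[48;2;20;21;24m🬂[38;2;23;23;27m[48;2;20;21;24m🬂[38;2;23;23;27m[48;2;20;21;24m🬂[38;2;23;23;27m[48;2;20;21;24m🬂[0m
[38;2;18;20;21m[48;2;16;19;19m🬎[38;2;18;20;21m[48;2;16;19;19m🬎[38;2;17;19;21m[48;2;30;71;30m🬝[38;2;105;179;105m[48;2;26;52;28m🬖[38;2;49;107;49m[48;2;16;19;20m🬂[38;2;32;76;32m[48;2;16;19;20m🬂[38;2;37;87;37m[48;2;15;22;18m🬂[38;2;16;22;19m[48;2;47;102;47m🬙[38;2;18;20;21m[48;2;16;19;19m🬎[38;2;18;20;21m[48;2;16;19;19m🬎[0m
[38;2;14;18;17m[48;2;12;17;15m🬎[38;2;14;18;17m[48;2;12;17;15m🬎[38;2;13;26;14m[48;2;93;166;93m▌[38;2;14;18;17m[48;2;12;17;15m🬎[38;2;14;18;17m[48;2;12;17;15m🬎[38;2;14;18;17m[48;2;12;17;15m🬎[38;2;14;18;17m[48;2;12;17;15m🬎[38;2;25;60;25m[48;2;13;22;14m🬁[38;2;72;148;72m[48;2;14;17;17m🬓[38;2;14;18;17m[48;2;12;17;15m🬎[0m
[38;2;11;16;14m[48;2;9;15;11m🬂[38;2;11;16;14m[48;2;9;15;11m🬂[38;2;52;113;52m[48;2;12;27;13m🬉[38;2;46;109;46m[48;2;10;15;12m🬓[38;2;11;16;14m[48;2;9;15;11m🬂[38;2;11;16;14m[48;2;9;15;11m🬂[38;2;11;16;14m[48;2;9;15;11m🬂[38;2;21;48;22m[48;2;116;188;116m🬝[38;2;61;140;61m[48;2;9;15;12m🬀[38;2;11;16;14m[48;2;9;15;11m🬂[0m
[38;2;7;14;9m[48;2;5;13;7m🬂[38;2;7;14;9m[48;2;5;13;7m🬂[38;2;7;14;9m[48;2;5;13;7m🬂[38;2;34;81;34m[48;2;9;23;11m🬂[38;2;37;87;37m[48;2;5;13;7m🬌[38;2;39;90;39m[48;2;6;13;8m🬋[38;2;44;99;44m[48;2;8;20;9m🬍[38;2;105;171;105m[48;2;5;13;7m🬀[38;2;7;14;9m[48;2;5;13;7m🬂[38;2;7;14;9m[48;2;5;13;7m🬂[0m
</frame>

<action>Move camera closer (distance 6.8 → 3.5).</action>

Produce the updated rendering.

<frame>
[38;2;21;22;25m[48;2;38;90;38m🬝[38;2;33;68;34m[48;2;90;161;90m🬆[38;2;99;168;99m[48;2;42;91;43m🬅[38;2;44;100;44m[48;2;20;21;24m🬆[38;2;29;68;29m[48;2;20;21;24m🬂[38;2;16;39;16m[48;2;20;21;24m🬂[38;2;14;34;14m[48;2;20;21;24m🬂[38;2;20;49;20m[48;2;16;25;18m🬂[38;2;35;83;35m[48;2;15;37;15m🬂[38;2;22;30;25m[48;2;43;94;43m🬙[0m
[38;2;46;107;46m[48;2;140;219;140m🬕[38;2;167;245;167m[48;2;39;83;40m🬀[38;2;18;20;21m[48;2;16;19;19m🬎[38;2;18;20;21m[48;2;16;19;19m🬎[38;2;18;20;21m[48;2;16;19;19m🬎[38;2;18;20;21m[48;2;16;19;19m🬎[38;2;18;20;21m[48;2;16;19;19m🬎[38;2;18;20;21m[48;2;16;19;19m🬎[38;2;17;19;20m[48;2;12;30;12m🬺[38;2;12;30;12m[48;2;25;59;25m🬺[0m
[38;2;104;181;104m[48;2;59;136;59m▌[38;2;14;18;17m[48;2;12;17;15m🬎[38;2;14;18;17m[48;2;12;17;15m🬎[38;2;14;18;17m[48;2;12;17;15m🬎[38;2;14;18;17m[48;2;12;17;15m🬎[38;2;14;18;17m[48;2;12;17;15m🬎[38;2;14;18;17m[48;2;12;17;15m🬎[38;2;14;18;17m[48;2;12;17;15m🬎[38;2;14;18;17m[48;2;12;17;15m🬎[38;2;13;17;16m[48;2;12;30;12m▌[0m
[38;2;82;157;82m[48;2;55;127;55m🬄[38;2;11;16;14m[48;2;9;15;11m🬂[38;2;11;16;14m[48;2;9;15;11m🬂[38;2;11;16;14m[48;2;9;15;11m🬂[38;2;11;16;14m[48;2;9;15;11m🬂[38;2;11;16;14m[48;2;9;15;11m🬂[38;2;11;16;14m[48;2;9;15;11m🬂[38;2;11;16;14m[48;2;9;15;11m🬂[38;2;11;16;14m[48;2;9;15;11m🬂[38;2;12;30;12m[48;2;9;15;12m▐[0m
[38;2;52;120;52m[48;2;42;100;42m🬨[38;2;6;13;8m[48;2;44;104;44m🬊[38;2;7;14;9m[48;2;5;13;7m🬂[38;2;7;14;9m[48;2;5;13;7m🬂[38;2;7;14;9m[48;2;5;13;7m🬂[38;2;7;14;9m[48;2;5;13;7m🬂[38;2;7;14;9m[48;2;5;13;7m🬂[38;2;7;14;9m[48;2;5;13;7m🬂[38;2;6;13;8m[48;2;12;30;12m🬝[38;2;11;26;11m[48;2;20;49;20m🬝[0m
</frame>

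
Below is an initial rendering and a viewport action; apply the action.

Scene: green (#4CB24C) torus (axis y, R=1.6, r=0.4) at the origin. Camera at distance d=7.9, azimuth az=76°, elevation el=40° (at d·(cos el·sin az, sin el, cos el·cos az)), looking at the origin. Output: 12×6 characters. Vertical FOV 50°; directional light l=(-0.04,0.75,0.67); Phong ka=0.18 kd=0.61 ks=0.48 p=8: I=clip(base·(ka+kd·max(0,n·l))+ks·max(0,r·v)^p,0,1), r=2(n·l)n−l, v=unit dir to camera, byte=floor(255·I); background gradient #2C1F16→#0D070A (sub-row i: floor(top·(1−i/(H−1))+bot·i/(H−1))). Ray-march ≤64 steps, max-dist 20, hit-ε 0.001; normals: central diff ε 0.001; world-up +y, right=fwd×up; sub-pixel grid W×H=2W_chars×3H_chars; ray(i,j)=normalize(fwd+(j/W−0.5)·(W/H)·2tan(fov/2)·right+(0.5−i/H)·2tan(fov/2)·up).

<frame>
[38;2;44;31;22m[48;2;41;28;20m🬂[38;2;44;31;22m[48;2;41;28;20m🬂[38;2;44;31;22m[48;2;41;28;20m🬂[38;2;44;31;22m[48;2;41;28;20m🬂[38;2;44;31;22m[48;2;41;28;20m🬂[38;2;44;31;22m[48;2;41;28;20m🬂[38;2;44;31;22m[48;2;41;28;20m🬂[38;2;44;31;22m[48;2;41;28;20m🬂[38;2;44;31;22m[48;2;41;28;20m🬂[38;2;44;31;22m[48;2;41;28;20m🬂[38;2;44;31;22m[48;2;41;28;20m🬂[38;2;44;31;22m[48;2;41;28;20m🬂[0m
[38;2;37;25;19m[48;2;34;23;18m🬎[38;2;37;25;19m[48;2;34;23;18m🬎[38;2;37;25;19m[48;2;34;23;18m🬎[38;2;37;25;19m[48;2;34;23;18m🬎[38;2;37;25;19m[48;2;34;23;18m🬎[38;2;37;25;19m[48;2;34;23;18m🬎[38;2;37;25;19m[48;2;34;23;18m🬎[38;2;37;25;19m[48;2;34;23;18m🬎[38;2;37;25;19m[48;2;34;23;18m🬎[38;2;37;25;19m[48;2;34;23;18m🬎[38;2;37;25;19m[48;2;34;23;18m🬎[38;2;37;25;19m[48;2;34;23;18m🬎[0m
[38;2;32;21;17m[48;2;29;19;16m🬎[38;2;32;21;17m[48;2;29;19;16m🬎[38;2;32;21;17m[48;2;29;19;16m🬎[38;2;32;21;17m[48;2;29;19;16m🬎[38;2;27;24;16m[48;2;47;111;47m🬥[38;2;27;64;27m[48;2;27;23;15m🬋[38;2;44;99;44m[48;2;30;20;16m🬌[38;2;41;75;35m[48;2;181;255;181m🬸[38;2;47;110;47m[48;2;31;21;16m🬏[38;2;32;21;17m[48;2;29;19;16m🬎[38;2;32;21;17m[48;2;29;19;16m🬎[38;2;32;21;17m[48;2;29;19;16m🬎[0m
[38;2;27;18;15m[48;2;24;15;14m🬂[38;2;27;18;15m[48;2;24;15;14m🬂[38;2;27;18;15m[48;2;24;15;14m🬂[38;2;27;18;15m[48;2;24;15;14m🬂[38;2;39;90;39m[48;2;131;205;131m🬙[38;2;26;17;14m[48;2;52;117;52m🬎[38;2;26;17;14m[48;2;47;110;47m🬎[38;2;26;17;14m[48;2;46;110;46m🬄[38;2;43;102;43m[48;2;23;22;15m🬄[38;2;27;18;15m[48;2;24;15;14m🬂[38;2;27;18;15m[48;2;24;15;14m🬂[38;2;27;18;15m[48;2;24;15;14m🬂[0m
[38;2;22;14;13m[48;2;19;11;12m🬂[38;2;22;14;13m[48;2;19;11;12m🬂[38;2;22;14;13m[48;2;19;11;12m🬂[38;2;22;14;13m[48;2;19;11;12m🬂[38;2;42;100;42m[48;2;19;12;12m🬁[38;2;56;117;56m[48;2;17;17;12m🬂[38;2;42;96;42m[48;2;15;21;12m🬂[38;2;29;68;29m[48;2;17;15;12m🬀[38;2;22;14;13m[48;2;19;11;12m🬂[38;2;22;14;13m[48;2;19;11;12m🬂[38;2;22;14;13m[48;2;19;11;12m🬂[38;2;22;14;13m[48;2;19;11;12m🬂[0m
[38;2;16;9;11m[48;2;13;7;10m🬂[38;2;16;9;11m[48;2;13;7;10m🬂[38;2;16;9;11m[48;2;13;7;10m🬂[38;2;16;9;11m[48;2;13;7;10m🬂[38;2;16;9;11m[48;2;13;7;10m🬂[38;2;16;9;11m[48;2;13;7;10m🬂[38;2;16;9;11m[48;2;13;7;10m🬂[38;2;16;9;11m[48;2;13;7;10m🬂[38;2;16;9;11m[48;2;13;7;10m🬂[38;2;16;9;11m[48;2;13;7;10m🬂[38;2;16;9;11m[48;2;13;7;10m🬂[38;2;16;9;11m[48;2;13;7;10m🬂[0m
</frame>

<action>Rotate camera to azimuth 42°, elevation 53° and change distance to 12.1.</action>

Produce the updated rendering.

<frame>
[38;2;44;31;22m[48;2;41;28;20m🬂[38;2;44;31;22m[48;2;41;28;20m🬂[38;2;44;31;22m[48;2;41;28;20m🬂[38;2;44;31;22m[48;2;41;28;20m🬂[38;2;44;31;22m[48;2;41;28;20m🬂[38;2;44;31;22m[48;2;41;28;20m🬂[38;2;44;31;22m[48;2;41;28;20m🬂[38;2;44;31;22m[48;2;41;28;20m🬂[38;2;44;31;22m[48;2;41;28;20m🬂[38;2;44;31;22m[48;2;41;28;20m🬂[38;2;44;31;22m[48;2;41;28;20m🬂[38;2;44;31;22m[48;2;41;28;20m🬂[0m
[38;2;37;25;19m[48;2;34;23;18m🬎[38;2;37;25;19m[48;2;34;23;18m🬎[38;2;37;25;19m[48;2;34;23;18m🬎[38;2;37;25;19m[48;2;34;23;18m🬎[38;2;37;25;19m[48;2;34;23;18m🬎[38;2;37;25;19m[48;2;34;23;18m🬎[38;2;37;25;19m[48;2;34;23;18m🬎[38;2;37;25;19m[48;2;34;23;18m🬎[38;2;37;25;19m[48;2;34;23;18m🬎[38;2;37;25;19m[48;2;34;23;18m🬎[38;2;37;25;19m[48;2;34;23;18m🬎[38;2;37;25;19m[48;2;34;23;18m🬎[0m
[38;2;32;21;17m[48;2;29;19;16m🬎[38;2;32;21;17m[48;2;29;19;16m🬎[38;2;32;21;17m[48;2;29;19;16m🬎[38;2;32;21;17m[48;2;29;19;16m🬎[38;2;32;21;17m[48;2;29;19;16m🬎[38;2;42;100;42m[48;2;31;21;16m🬖[38;2;76;150;76m[48;2;31;20;16m🬋[38;2;64;143;64m[48;2;31;21;16m🬏[38;2;32;21;17m[48;2;29;19;16m🬎[38;2;32;21;17m[48;2;29;19;16m🬎[38;2;32;21;17m[48;2;29;19;16m🬎[38;2;32;21;17m[48;2;29;19;16m🬎[0m
[38;2;27;18;15m[48;2;24;15;14m🬂[38;2;27;18;15m[48;2;24;15;14m🬂[38;2;27;18;15m[48;2;24;15;14m🬂[38;2;27;18;15m[48;2;24;15;14m🬂[38;2;54;128;54m[48;2;24;16;14m🬉[38;2;33;60;28m[48;2;141;217;141m🬝[38;2;26;17;14m[48;2;57;126;57m🬎[38;2;39;93;39m[48;2;19;25;14m🬕[38;2;27;18;15m[48;2;24;15;14m🬂[38;2;27;18;15m[48;2;24;15;14m🬂[38;2;27;18;15m[48;2;24;15;14m🬂[38;2;27;18;15m[48;2;24;15;14m🬂[0m
[38;2;22;14;13m[48;2;19;11;12m🬂[38;2;22;14;13m[48;2;19;11;12m🬂[38;2;22;14;13m[48;2;19;11;12m🬂[38;2;22;14;13m[48;2;19;11;12m🬂[38;2;22;14;13m[48;2;19;11;12m🬂[38;2;22;14;13m[48;2;19;11;12m🬂[38;2;22;14;13m[48;2;19;11;12m🬂[38;2;22;14;13m[48;2;19;11;12m🬂[38;2;22;14;13m[48;2;19;11;12m🬂[38;2;22;14;13m[48;2;19;11;12m🬂[38;2;22;14;13m[48;2;19;11;12m🬂[38;2;22;14;13m[48;2;19;11;12m🬂[0m
[38;2;16;9;11m[48;2;13;7;10m🬂[38;2;16;9;11m[48;2;13;7;10m🬂[38;2;16;9;11m[48;2;13;7;10m🬂[38;2;16;9;11m[48;2;13;7;10m🬂[38;2;16;9;11m[48;2;13;7;10m🬂[38;2;16;9;11m[48;2;13;7;10m🬂[38;2;16;9;11m[48;2;13;7;10m🬂[38;2;16;9;11m[48;2;13;7;10m🬂[38;2;16;9;11m[48;2;13;7;10m🬂[38;2;16;9;11m[48;2;13;7;10m🬂[38;2;16;9;11m[48;2;13;7;10m🬂[38;2;16;9;11m[48;2;13;7;10m🬂[0m
</frame>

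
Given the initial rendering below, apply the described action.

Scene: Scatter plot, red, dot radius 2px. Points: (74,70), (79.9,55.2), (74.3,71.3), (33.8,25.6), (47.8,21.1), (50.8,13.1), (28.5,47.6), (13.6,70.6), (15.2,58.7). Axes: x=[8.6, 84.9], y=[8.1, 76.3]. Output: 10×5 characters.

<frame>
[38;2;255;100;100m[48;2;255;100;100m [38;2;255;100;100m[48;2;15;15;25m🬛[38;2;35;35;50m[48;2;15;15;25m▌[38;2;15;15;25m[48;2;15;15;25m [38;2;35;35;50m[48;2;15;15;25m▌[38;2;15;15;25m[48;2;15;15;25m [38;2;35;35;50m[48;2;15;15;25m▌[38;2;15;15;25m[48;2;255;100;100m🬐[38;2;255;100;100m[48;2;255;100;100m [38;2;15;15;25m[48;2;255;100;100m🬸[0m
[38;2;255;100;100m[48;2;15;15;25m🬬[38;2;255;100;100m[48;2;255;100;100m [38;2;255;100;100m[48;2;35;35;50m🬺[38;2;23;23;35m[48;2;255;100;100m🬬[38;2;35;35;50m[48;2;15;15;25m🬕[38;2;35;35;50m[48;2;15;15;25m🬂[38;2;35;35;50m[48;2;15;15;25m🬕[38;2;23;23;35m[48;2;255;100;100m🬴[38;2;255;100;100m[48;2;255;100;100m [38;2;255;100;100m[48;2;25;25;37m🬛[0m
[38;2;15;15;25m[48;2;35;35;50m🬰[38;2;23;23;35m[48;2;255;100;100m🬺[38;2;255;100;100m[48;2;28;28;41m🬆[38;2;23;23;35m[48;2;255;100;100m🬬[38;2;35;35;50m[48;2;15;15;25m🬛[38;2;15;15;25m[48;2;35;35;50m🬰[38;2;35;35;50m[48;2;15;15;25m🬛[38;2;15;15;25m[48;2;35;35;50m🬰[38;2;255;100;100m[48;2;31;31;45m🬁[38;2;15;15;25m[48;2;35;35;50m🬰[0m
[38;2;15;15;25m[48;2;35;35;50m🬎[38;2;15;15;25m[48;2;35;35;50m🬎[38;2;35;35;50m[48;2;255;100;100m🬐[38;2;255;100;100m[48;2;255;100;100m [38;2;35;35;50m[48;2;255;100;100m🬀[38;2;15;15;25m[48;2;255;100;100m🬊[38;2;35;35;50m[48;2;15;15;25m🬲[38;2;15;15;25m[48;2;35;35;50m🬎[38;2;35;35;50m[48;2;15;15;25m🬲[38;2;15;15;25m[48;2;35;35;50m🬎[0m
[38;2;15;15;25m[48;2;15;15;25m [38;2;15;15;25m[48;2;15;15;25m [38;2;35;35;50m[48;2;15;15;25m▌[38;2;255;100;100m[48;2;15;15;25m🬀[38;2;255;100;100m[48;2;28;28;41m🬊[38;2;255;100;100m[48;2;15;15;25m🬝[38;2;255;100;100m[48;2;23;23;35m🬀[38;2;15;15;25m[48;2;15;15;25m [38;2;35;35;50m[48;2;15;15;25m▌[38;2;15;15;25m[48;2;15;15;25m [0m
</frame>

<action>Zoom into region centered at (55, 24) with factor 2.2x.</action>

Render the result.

<frame>
[38;2;15;15;25m[48;2;15;15;25m [38;2;15;15;25m[48;2;15;15;25m [38;2;35;35;50m[48;2;15;15;25m▌[38;2;15;15;25m[48;2;15;15;25m [38;2;35;35;50m[48;2;15;15;25m▌[38;2;15;15;25m[48;2;15;15;25m [38;2;35;35;50m[48;2;15;15;25m▌[38;2;15;15;25m[48;2;15;15;25m [38;2;35;35;50m[48;2;15;15;25m▌[38;2;15;15;25m[48;2;15;15;25m [0m
[38;2;35;35;50m[48;2;15;15;25m🬂[38;2;35;35;50m[48;2;15;15;25m🬂[38;2;35;35;50m[48;2;15;15;25m🬕[38;2;35;35;50m[48;2;15;15;25m🬂[38;2;35;35;50m[48;2;15;15;25m🬕[38;2;35;35;50m[48;2;15;15;25m🬂[38;2;35;35;50m[48;2;15;15;25m🬕[38;2;35;35;50m[48;2;15;15;25m🬂[38;2;35;35;50m[48;2;15;15;25m🬕[38;2;35;35;50m[48;2;15;15;25m🬂[0m
[38;2;15;15;25m[48;2;35;35;50m🬰[38;2;23;23;35m[48;2;255;100;100m🬝[38;2;35;35;50m[48;2;255;100;100m🬀[38;2;21;21;33m[48;2;255;100;100m🬊[38;2;35;35;50m[48;2;15;15;25m🬛[38;2;15;15;25m[48;2;35;35;50m🬰[38;2;35;35;50m[48;2;15;15;25m🬛[38;2;15;15;25m[48;2;35;35;50m🬰[38;2;35;35;50m[48;2;15;15;25m🬛[38;2;15;15;25m[48;2;35;35;50m🬰[0m
[38;2;15;15;25m[48;2;35;35;50m🬎[38;2;15;15;25m[48;2;35;35;50m🬎[38;2;255;100;100m[48;2;35;35;50m🬨[38;2;255;100;100m[48;2;255;100;100m [38;2;21;21;33m[48;2;255;100;100m🬊[38;2;15;15;25m[48;2;35;35;50m🬎[38;2;35;35;50m[48;2;15;15;25m🬲[38;2;15;15;25m[48;2;35;35;50m🬎[38;2;35;35;50m[48;2;15;15;25m🬲[38;2;15;15;25m[48;2;35;35;50m🬎[0m
[38;2;15;15;25m[48;2;15;15;25m [38;2;15;15;25m[48;2;15;15;25m [38;2;35;35;50m[48;2;15;15;25m▌[38;2;255;100;100m[48;2;15;15;25m🬊[38;2;255;100;100m[48;2;23;23;35m🬀[38;2;15;15;25m[48;2;15;15;25m [38;2;35;35;50m[48;2;15;15;25m▌[38;2;15;15;25m[48;2;15;15;25m [38;2;35;35;50m[48;2;15;15;25m▌[38;2;15;15;25m[48;2;15;15;25m [0m
</frame>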